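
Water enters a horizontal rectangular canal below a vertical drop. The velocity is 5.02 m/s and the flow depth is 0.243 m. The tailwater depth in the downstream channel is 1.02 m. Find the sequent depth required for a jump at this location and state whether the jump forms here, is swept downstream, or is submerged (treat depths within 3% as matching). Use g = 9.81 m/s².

Fr₁ = V₁/√(g·y₁) = 5.02/√(9.81×0.243) = 3.25.
Bélanger equation: y₂/y₁ = ½[√(1 + 8Fr₁²) − 1] = ½[√85.57 − 1] = 4.13.
y₂ = 4.13 × 0.243 = 1.00 m.
Tailwater y_tw = 1.02 m: y_tw ≈ y₂, so the jump forms here.

y₂ = 1.00 m; the jump forms here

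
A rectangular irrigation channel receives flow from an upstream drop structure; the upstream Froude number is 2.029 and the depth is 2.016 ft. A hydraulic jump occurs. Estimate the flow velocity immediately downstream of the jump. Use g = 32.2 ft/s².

V₂ = 6.776 ft/s

Fr₁ = 2.029 (given).
Bélanger equation: y₂/y₁ = ½[√(1 + 8Fr₁²) − 1] = ½[√33.935 − 1] = 2.413.
y₂ = 2.413 × 2.016 = 4.864 ft.
V₁ = Fr₁·√(g·y₁) = 2.029×√(32.2×2.016) = 16.35 ft/s; q = V₁·y₁ = 32.96 ft²/s.
V₂ = q/y₂ = 32.96/4.864 = 6.776 ft/s.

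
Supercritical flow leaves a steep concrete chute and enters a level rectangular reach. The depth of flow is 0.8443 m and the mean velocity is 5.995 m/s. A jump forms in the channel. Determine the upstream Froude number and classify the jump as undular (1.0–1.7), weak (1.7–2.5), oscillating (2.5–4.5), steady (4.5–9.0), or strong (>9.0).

Fr₁ = V₁/√(g·y₁) = 5.995/√(9.81×0.8443) = 2.083.
Fr₁ = 2.083 lies in the weak range.

Fr₁ = 2.083; weak jump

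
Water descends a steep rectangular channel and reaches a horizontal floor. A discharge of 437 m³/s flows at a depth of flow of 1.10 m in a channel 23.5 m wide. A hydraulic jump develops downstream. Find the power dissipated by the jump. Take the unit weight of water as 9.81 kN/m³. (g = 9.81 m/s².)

q = Q/b = 437/23.5 = 18.6 m²/s; V₁ = q/y₁ = 16.9 m/s. Fr₁ = V₁/√(g·y₁) = 5.15.
From the momentum equation for a rectangular channel, y₂/y₁ = ½[√(1 + 8Fr₁²) − 1] = ½[√212.9 − 1] = 6.80.
y₂ = 6.80 × 1.10 = 7.47 m.
Head loss: ΔE = (y₂ − y₁)³/(4y₁y₂) = (7.47 − 1.10)³/(4×1.10×7.47) = 259/32.9 = 7.88 m.
P = γ·Q·ΔE = 9.81 × 437 × 7.88 = 33764 kW.

P = 33764 kW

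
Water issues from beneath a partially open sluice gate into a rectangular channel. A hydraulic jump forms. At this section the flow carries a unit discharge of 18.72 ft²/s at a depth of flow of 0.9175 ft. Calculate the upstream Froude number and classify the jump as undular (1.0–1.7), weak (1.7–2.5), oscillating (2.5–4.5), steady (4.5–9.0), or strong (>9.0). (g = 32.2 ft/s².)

Fr₁ = 3.754; oscillating jump

V₁ = q/y₁ = 18.72/0.9175 = 20.40 ft/s. Fr₁ = V₁/√(g·y₁) = 20.40/√(32.2×0.9175) = 3.754.
Fr₁ = 3.754 lies in the oscillating range.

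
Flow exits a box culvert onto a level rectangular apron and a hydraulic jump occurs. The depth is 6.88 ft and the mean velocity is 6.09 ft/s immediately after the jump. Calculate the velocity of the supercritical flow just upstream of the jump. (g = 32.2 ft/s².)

Fr₂ = V₂/√(g·y₂) = 6.09/√(32.2×6.88) = 0.409.
Applying the sequent-depth relation in reverse, y₁/y₂ = ½[√(1 + 8Fr₂²) − 1] = ½[√2.339 − 1] = 0.265.
y₁ = 0.265 × 6.88 = 1.82 ft.
V₁ = q/y₁ = 41.9/1.82 = 23.0 ft/s.

V₁ = 23.0 ft/s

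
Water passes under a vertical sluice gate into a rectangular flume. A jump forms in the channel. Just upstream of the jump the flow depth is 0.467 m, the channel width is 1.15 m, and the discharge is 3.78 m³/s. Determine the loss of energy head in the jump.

q = Q/b = 3.78/1.15 = 3.29 m²/s; V₁ = q/y₁ = 7.04 m/s. Fr₁ = V₁/√(g·y₁) = 3.29.
Conjugate-depth relation: y₂/y₁ = ½[√(1 + 8Fr₁²) − 1] = ½[√87.51 − 1] = 4.18.
y₂ = 4.18 × 0.467 = 1.95 m.
V₂ = q/y₂ = 3.29/1.95 = 1.68 m/s. E₁ = y₁ + V₁²/2g = 2.99 m; E₂ = y₂ + V₂²/2g = 2.10 m. ΔE = E₁ − E₂ = 0.896 m.

ΔE = 0.896 m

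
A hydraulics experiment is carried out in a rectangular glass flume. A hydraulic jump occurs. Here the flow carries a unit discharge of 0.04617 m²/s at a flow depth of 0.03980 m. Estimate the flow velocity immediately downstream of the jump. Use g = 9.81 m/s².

V₁ = q/y₁ = 0.04617/0.03980 = 1.160 m/s. Fr₁ = V₁/√(g·y₁) = 1.160/√(9.81×0.03980) = 1.857.
Bélanger equation: y₂/y₁ = ½[√(1 + 8Fr₁²) − 1] = ½[√28.573 − 1] = 2.173.
y₂ = 2.173 × 0.03980 = 0.08647 m.
V₂ = q/y₂ = 0.04617/0.08647 = 0.5339 m/s.

V₂ = 0.5339 m/s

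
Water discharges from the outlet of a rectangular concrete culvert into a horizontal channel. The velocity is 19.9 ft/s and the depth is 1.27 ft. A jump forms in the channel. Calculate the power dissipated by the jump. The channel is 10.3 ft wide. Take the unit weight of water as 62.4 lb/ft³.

Fr₁ = V₁/√(g·y₁) = 19.9/√(32.2×1.27) = 3.11.
From the momentum equation for a rectangular channel, y₂/y₁ = ½[√(1 + 8Fr₁²) − 1] = ½[√78.47 − 1] = 3.93.
y₂ = 3.93 × 1.27 = 4.99 ft.
q = V₁·y₁ = 19.9 × 1.27 = 25.3 ft²/s. V₂ = q/y₂ = 25.3/4.99 = 5.06 ft/s. E₁ = y₁ + V₁²/2g = 7.42 ft; E₂ = y₂ + V₂²/2g = 5.39 ft. ΔE = E₁ − E₂ = 2.03 ft.
Q = q·b = 25.3 × 10.3 = 260 cfs. P = γ·Q·ΔE/550 = 62.4 × 260 × 2.03 / 550 = 60.0 hp.

P = 60.0 hp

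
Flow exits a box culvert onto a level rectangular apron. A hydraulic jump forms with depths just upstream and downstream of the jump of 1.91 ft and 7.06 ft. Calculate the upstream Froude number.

Fr₁ = 2.95

For a rectangular channel the momentum equation gives q² = ½·g·y₁·y₂·(y₁ + y₂) = ½×32.2×1.91×7.06×8.97 = 1947.
q = √1947 = 44.1 ft²/s.
V₁ = q/y₁ = 23.1 ft/s; Fr₁ = V₁/√(g·y₁) = 2.95.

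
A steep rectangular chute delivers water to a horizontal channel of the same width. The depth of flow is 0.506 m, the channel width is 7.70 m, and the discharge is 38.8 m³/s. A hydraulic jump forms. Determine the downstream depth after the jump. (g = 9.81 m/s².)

q = Q/b = 38.8/7.70 = 5.04 m²/s; V₁ = q/y₁ = 9.96 m/s. Fr₁ = V₁/√(g·y₁) = 4.47.
Bélanger equation: y₂/y₁ = ½[√(1 + 8Fr₁²) − 1] = ½[√160.8 − 1] = 5.84.
y₂ = 5.84 × 0.506 = 2.96 m.

y₂ = 2.96 m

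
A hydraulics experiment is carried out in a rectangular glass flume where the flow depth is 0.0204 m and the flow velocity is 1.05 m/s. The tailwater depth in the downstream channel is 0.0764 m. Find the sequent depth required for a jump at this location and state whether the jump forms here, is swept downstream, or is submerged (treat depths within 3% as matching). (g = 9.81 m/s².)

y₂ = 0.0583 m; the jump is submerged

Fr₁ = V₁/√(g·y₁) = 1.05/√(9.81×0.0204) = 2.35.
Conjugate-depth relation: y₂/y₁ = ½[√(1 + 8Fr₁²) − 1] = ½[√45.07 − 1] = 2.86.
y₂ = 2.86 × 0.0204 = 0.0583 m.
Tailwater y_tw = 0.0764 m: y_tw > y₂, so the jump is submerged.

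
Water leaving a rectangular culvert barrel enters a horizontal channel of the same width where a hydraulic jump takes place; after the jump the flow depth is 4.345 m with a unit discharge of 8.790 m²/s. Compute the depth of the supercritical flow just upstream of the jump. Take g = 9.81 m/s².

y₁ = 0.7163 m

V₂ = q/y₂ = 8.790/4.345 = 2.023 m/s; Fr₂ = V₂/√(g·y₂) = 0.3099.
The Bélanger relation is symmetric: y₁/y₂ = ½[√(1 + 8Fr₂²) − 1] = ½[√1.7681 − 1] = 0.1649.
y₁ = 0.1649 × 4.345 = 0.7163 m.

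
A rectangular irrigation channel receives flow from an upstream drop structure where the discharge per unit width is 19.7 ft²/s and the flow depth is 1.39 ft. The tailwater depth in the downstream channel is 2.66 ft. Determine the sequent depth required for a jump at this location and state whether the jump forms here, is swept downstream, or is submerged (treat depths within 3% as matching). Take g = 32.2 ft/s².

y₂ = 3.53 ft; the jump is swept downstream

V₁ = q/y₁ = 19.7/1.39 = 14.2 ft/s. Fr₁ = V₁/√(g·y₁) = 14.2/√(32.2×1.39) = 2.12.
From the momentum equation for a rectangular channel, y₂/y₁ = ½[√(1 + 8Fr₁²) − 1] = ½[√36.90 − 1] = 2.54.
y₂ = 2.54 × 1.39 = 3.53 ft.
Tailwater y_tw = 2.66 ft: y_tw < y₂, so the jump is swept downstream.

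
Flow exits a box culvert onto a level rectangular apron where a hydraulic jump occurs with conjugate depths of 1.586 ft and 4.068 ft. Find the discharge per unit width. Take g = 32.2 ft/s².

q = 24.23 ft²/s

For a rectangular channel the momentum equation gives q² = ½·g·y₁·y₂·(y₁ + y₂) = ½×32.2×1.586×4.068×5.654 = 587.3.
q = √587.3 = 24.23 ft²/s.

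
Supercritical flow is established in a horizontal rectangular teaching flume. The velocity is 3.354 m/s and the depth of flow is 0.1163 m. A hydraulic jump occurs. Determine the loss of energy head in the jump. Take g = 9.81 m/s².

ΔE = 0.1917 m

Fr₁ = V₁/√(g·y₁) = 3.354/√(9.81×0.1163) = 3.140.
Bélanger equation: y₂/y₁ = ½[√(1 + 8Fr₁²) − 1] = ½[√79.880 − 1] = 3.969.
y₂ = 3.969 × 0.1163 = 0.4616 m.
Head loss: ΔE = (y₂ − y₁)³/(4y₁y₂) = (0.4616 − 0.1163)³/(4×0.1163×0.4616) = 0.04116/0.2147 = 0.1917 m.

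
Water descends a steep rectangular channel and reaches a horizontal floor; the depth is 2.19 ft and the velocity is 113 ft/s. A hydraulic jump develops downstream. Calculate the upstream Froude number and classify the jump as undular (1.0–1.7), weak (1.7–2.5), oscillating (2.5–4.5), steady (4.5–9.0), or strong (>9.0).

Fr₁ = 13.5; strong jump

Fr₁ = V₁/√(g·y₁) = 113/√(32.2×2.19) = 13.5.
Fr₁ = 13.5 lies in the strong range.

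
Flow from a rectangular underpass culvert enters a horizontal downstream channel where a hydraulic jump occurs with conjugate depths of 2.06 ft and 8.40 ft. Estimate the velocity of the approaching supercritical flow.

For a rectangular channel the momentum equation gives q² = ½·g·y₁·y₂·(y₁ + y₂) = ½×32.2×2.06×8.40×10.5 = 2914.
q = √2914 = 54.0 ft²/s.
V₁ = q/y₁ = 54.0/2.06 = 26.2 ft/s.

V₁ = 26.2 ft/s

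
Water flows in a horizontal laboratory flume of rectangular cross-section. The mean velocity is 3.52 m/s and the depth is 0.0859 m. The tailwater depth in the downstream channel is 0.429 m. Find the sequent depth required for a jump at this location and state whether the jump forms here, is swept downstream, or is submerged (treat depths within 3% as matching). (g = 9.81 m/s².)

y₂ = 0.425 m; the jump forms here

Fr₁ = V₁/√(g·y₁) = 3.52/√(9.81×0.0859) = 3.83.
By Bélanger, y₂/y₁ = ½[√(1 + 8Fr₁²) − 1] = ½[√118.6 − 1] = 4.95.
y₂ = 4.95 × 0.0859 = 0.425 m.
Tailwater y_tw = 0.429 m: y_tw ≈ y₂, so the jump forms here.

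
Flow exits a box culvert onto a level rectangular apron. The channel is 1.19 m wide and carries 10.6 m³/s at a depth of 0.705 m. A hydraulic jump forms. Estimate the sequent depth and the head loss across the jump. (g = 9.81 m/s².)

y₂ = 4.45 m; ΔE = 4.19 m

q = Q/b = 10.6/1.19 = 8.91 m²/s; V₁ = q/y₁ = 12.6 m/s. Fr₁ = V₁/√(g·y₁) = 4.80.
Sequent-depth ratio: y₂/y₁ = ½[√(1 + 8Fr₁²) − 1] = ½[√185.7 − 1] = 6.31.
y₂ = 6.31 × 0.705 = 4.45 m.
Head loss: ΔE = (y₂ − y₁)³/(4y₁y₂) = (4.45 − 0.705)³/(4×0.705×4.45) = 52.5/12.6 = 4.19 m.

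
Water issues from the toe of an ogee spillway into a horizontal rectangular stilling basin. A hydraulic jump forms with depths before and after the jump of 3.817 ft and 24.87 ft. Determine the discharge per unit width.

q = 209.4 ft²/s

For a rectangular channel the momentum equation gives q² = ½·g·y₁·y₂·(y₁ + y₂) = ½×32.2×3.817×24.87×28.69 = 43844.
q = √43844 = 209.4 ft²/s.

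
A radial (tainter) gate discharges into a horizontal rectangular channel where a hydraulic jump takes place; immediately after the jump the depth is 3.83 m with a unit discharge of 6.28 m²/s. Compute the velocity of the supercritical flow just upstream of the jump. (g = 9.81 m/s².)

V₂ = q/y₂ = 6.28/3.83 = 1.64 m/s; Fr₂ = V₂/√(g·y₂) = 0.268.
Applying the sequent-depth relation in reverse, y₁/y₂ = ½[√(1 + 8Fr₂²) − 1] = ½[√1.572 − 1] = 0.127.
y₁ = 0.127 × 3.83 = 0.486 m.
V₁ = q/y₁ = 6.28/0.486 = 12.9 m/s.

V₁ = 12.9 m/s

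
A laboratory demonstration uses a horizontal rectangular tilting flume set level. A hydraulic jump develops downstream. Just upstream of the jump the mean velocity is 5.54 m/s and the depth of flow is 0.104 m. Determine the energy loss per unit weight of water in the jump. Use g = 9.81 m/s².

Fr₁ = V₁/√(g·y₁) = 5.54/√(9.81×0.104) = 5.48.
Conjugate-depth relation: y₂/y₁ = ½[√(1 + 8Fr₁²) − 1] = ½[√241.7 − 1] = 7.27.
y₂ = 7.27 × 0.104 = 0.756 m.
Head loss: ΔE = (y₂ − y₁)³/(4y₁y₂) = (0.756 − 0.104)³/(4×0.104×0.756) = 0.278/0.315 = 0.882 m.

ΔE = 0.882 m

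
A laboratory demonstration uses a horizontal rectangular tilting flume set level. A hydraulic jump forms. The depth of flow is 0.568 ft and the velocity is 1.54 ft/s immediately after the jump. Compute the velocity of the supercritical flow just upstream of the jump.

V₁ = 7.21 ft/s

Fr₂ = V₂/√(g·y₂) = 1.54/√(32.2×0.568) = 0.360.
Applying the sequent-depth relation in reverse, y₁/y₂ = ½[√(1 + 8Fr₂²) − 1] = ½[√2.037 − 1] = 0.214.
y₁ = 0.214 × 0.568 = 0.121 ft.
V₁ = q/y₁ = 0.875/0.121 = 7.21 ft/s.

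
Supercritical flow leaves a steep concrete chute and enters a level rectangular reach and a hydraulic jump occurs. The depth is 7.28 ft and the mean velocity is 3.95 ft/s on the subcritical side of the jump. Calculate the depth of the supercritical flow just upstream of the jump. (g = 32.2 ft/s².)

Fr₂ = V₂/√(g·y₂) = 3.95/√(32.2×7.28) = 0.258.
Since the conjugate-depth ratio holds either way, y₁/y₂ = ½[√(1 + 8Fr₂²) − 1] = ½[√1.532 − 1] = 0.119.
y₁ = 0.119 × 7.28 = 0.866 ft.

y₁ = 0.866 ft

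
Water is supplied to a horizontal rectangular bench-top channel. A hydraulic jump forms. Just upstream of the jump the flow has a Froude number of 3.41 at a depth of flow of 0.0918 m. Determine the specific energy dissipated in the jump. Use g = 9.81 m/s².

Fr₁ = 3.41 (given).
Bélanger equation: y₂/y₁ = ½[√(1 + 8Fr₁²) − 1] = ½[√94.02 − 1] = 4.35.
y₂ = 4.35 × 0.0918 = 0.399 m.
V₁ = Fr₁·√(g·y₁) = 3.41×√(9.81×0.0918) = 3.24 m/s; q = V₁·y₁ = 0.297 m²/s. V₂ = q/y₂ = 0.297/0.399 = 0.744 m/s. E₁ = y₁ + V₁²/2g = 0.626 m; E₂ = y₂ + V₂²/2g = 0.427 m. ΔE = E₁ − E₂ = 0.198 m.

ΔE = 0.198 m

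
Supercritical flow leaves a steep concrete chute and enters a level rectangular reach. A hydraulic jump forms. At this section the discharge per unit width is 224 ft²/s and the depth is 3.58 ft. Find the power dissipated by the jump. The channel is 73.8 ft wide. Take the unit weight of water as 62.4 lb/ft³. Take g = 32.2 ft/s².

V₁ = q/y₁ = 224/3.58 = 62.6 ft/s. Fr₁ = V₁/√(g·y₁) = 62.6/√(32.2×3.58) = 5.83.
Bélanger equation: y₂/y₁ = ½[√(1 + 8Fr₁²) − 1] = ½[√272.7 − 1] = 7.76.
y₂ = 7.76 × 3.58 = 27.8 ft.
V₂ = q/y₂ = 224/27.8 = 8.07 ft/s. E₁ = y₁ + V₁²/2g = 64.4 ft; E₂ = y₂ + V₂²/2g = 28.8 ft. ΔE = E₁ − E₂ = 35.6 ft.
Q = q·b = 224 × 73.8 = 16531 cfs. P = γ·Q·ΔE/550 = 62.4 × 16531 × 35.6 / 550 = 66755 hp.

P = 66755 hp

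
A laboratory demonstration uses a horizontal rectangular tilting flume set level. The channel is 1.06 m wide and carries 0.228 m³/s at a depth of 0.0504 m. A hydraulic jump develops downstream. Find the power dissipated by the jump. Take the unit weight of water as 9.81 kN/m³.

P = 1.24 kW

q = Q/b = 0.228/1.06 = 0.215 m²/s; V₁ = q/y₁ = 4.27 m/s. Fr₁ = V₁/√(g·y₁) = 6.07.
Sequent-depth ratio: y₂/y₁ = ½[√(1 + 8Fr₁²) − 1] = ½[√295.7 − 1] = 8.10.
y₂ = 8.10 × 0.0504 = 0.408 m.
Head loss: ΔE = (y₂ − y₁)³/(4y₁y₂) = (0.408 − 0.0504)³/(4×0.0504×0.408) = 0.0458/0.0823 = 0.556 m.
P = γ·Q·ΔE = 9.81 × 0.228 × 0.556 = 1.24 kW.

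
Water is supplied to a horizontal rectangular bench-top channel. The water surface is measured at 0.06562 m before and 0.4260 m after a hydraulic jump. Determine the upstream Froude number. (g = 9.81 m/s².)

Fr₁ = 4.931

For a rectangular channel the momentum equation gives q² = ½·g·y₁·y₂·(y₁ + y₂) = ½×9.81×0.06562×0.4260×0.4916 = 0.06741.
q = √0.06741 = 0.2596 m²/s.
V₁ = q/y₁ = 3.957 m/s; Fr₁ = V₁/√(g·y₁) = 4.931.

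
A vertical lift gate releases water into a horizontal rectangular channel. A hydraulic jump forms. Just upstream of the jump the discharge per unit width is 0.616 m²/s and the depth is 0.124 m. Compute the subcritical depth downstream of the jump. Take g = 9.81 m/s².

V₁ = q/y₁ = 0.616/0.124 = 4.97 m/s. Fr₁ = V₁/√(g·y₁) = 4.97/√(9.81×0.124) = 4.50.
From the momentum equation for a rectangular channel, y₂/y₁ = ½[√(1 + 8Fr₁²) − 1] = ½[√163.3 − 1] = 5.89.
y₂ = 5.89 × 0.124 = 0.730 m.

y₂ = 0.730 m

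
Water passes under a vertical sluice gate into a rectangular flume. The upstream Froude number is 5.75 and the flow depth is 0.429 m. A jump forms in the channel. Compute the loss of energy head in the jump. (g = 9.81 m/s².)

ΔE = 4.12 m

Fr₁ = 5.75 (given).
Sequent-depth ratio: y₂/y₁ = ½[√(1 + 8Fr₁²) − 1] = ½[√265.5 − 1] = 7.65.
y₂ = 7.65 × 0.429 = 3.28 m.
V₁ = Fr₁·√(g·y₁) = 5.75×√(9.81×0.429) = 11.8 m/s; q = V₁·y₁ = 5.06 m²/s. V₂ = q/y₂ = 5.06/3.28 = 1.54 m/s. E₁ = y₁ + V₁²/2g = 7.52 m; E₂ = y₂ + V₂²/2g = 3.40 m. ΔE = E₁ − E₂ = 4.12 m.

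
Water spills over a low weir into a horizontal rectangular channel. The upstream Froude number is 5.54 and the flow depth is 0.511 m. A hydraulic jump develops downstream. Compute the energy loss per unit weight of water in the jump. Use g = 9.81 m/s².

Fr₁ = 5.54 (given).
By Bélanger, y₂/y₁ = ½[√(1 + 8Fr₁²) − 1] = ½[√246.5 − 1] = 7.35.
y₂ = 7.35 × 0.511 = 3.76 m.
V₁ = Fr₁·√(g·y₁) = 5.54×√(9.81×0.511) = 12.4 m/s; q = V₁·y₁ = 6.34 m²/s. V₂ = q/y₂ = 6.34/3.76 = 1.69 m/s. E₁ = y₁ + V₁²/2g = 8.35 m; E₂ = y₂ + V₂²/2g = 3.90 m. ΔE = E₁ − E₂ = 4.45 m.

ΔE = 4.45 m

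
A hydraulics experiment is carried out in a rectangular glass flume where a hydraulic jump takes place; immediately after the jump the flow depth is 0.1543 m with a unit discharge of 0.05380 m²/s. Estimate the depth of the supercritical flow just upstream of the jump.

V₂ = q/y₂ = 0.05380/0.1543 = 0.3487 m/s; Fr₂ = V₂/√(g·y₂) = 0.2834.
Applying the sequent-depth relation in reverse, y₁/y₂ = ½[√(1 + 8Fr₂²) − 1] = ½[√1.6425 − 1] = 0.1408.
y₁ = 0.1408 × 0.1543 = 0.02173 m.

y₁ = 0.02173 m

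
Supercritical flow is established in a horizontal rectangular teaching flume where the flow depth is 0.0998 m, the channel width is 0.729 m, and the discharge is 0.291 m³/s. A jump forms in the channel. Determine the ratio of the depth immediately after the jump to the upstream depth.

q = Q/b = 0.291/0.729 = 0.399 m²/s; V₁ = q/y₁ = 4.00 m/s. Fr₁ = V₁/√(g·y₁) = 4.04.
Bélanger equation: y₂/y₁ = ½[√(1 + 8Fr₁²) − 1] = ½[√131.7 − 1] = 5.24.

y₂/y₁ = 5.24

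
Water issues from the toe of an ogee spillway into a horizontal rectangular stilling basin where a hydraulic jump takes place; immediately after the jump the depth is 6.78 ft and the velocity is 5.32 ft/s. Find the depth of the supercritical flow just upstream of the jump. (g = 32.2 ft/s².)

y₁ = 1.45 ft

Fr₂ = V₂/√(g·y₂) = 5.32/√(32.2×6.78) = 0.360.
Applying the sequent-depth relation in reverse, y₁/y₂ = ½[√(1 + 8Fr₂²) − 1] = ½[√2.037 − 1] = 0.214.
y₁ = 0.214 × 6.78 = 1.45 ft.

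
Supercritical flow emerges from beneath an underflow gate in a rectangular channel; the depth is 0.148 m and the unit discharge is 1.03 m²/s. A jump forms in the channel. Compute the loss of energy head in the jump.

ΔE = 1.44 m

V₁ = q/y₁ = 1.03/0.148 = 6.96 m/s. Fr₁ = V₁/√(g·y₁) = 6.96/√(9.81×0.148) = 5.78.
By Bélanger, y₂/y₁ = ½[√(1 + 8Fr₁²) − 1] = ½[√267.9 − 1] = 7.68.
y₂ = 7.68 × 0.148 = 1.14 m.
V₂ = q/y₂ = 1.03/1.14 = 0.906 m/s. E₁ = y₁ + V₁²/2g = 2.62 m; E₂ = y₂ + V₂²/2g = 1.18 m. ΔE = E₁ − E₂ = 1.44 m.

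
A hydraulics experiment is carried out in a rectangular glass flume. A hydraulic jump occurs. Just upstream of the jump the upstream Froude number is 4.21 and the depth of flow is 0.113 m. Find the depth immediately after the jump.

y₂ = 0.619 m

Fr₁ = 4.21 (given).
From the momentum equation for a rectangular channel, y₂/y₁ = ½[√(1 + 8Fr₁²) − 1] = ½[√142.8 − 1] = 5.47.
y₂ = 5.47 × 0.113 = 0.619 m.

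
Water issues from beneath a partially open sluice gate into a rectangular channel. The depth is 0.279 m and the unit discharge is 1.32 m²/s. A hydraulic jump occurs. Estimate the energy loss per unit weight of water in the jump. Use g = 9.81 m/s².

V₁ = q/y₁ = 1.32/0.279 = 4.73 m/s. Fr₁ = V₁/√(g·y₁) = 4.73/√(9.81×0.279) = 2.86.
From the momentum equation for a rectangular channel, y₂/y₁ = ½[√(1 + 8Fr₁²) − 1] = ½[√66.43 − 1] = 3.58.
y₂ = 3.58 × 0.279 = 0.997 m.
Head loss: ΔE = (y₂ − y₁)³/(4y₁y₂) = (0.997 − 0.279)³/(4×0.279×0.997) = 0.371/1.11 = 0.333 m.

ΔE = 0.333 m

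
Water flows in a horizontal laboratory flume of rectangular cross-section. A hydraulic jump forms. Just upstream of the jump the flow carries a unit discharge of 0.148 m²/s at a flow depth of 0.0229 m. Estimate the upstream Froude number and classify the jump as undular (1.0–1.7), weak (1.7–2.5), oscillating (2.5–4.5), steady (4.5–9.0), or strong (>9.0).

Fr₁ = 13.6; strong jump

V₁ = q/y₁ = 0.148/0.0229 = 6.46 m/s. Fr₁ = V₁/√(g·y₁) = 6.46/√(9.81×0.0229) = 13.6.
Fr₁ = 13.6 lies in the strong range.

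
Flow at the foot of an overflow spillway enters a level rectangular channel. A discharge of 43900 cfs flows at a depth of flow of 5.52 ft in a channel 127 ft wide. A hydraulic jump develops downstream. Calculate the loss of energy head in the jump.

q = Q/b = 43900/127 = 346 ft²/s; V₁ = q/y₁ = 62.6 ft/s. Fr₁ = V₁/√(g·y₁) = 4.70.
Conjugate-depth relation: y₂/y₁ = ½[√(1 + 8Fr₁²) − 1] = ½[√177.5 − 1] = 6.16.
y₂ = 6.16 × 5.52 = 34.0 ft.
Head loss: ΔE = (y₂ − y₁)³/(4y₁y₂) = (34.0 − 5.52)³/(4×5.52×34.0) = 23127/751 = 30.8 ft.

ΔE = 30.8 ft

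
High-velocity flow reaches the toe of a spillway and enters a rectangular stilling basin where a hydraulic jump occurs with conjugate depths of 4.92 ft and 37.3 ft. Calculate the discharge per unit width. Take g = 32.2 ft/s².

For a rectangular channel the momentum equation gives q² = ½·g·y₁·y₂·(y₁ + y₂) = ½×32.2×4.92×37.3×42.2 = 124744.
q = √124744 = 353 ft²/s.

q = 353 ft²/s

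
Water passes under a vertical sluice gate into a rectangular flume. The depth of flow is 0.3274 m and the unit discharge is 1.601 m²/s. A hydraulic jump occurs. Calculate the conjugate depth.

y₂ = 1.110 m

V₁ = q/y₁ = 1.601/0.3274 = 4.890 m/s. Fr₁ = V₁/√(g·y₁) = 4.890/√(9.81×0.3274) = 2.729.
By Bélanger, y₂/y₁ = ½[√(1 + 8Fr₁²) − 1] = ½[√60.562 − 1] = 3.391.
y₂ = 3.391 × 0.3274 = 1.110 m.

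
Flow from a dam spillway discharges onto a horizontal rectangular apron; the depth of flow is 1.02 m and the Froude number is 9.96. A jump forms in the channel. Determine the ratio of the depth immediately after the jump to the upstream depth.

Fr₁ = 9.96 (given).
From the momentum equation for a rectangular channel, y₂/y₁ = ½[√(1 + 8Fr₁²) − 1] = ½[√794.6 − 1] = 13.6.

y₂/y₁ = 13.6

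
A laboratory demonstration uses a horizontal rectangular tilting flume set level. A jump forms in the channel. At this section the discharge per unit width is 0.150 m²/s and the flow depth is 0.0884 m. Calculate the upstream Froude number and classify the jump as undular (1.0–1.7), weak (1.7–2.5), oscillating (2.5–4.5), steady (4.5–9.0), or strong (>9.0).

V₁ = q/y₁ = 0.150/0.0884 = 1.70 m/s. Fr₁ = V₁/√(g·y₁) = 1.70/√(9.81×0.0884) = 1.82.
Fr₁ = 1.82 lies in the weak range.

Fr₁ = 1.82; weak jump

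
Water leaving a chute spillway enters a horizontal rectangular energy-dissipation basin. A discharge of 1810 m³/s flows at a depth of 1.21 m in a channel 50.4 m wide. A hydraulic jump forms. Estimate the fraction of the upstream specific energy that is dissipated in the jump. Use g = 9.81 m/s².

ΔE/E₁ = 0.686 (68.6%)

q = Q/b = 1810/50.4 = 35.9 m²/s; V₁ = q/y₁ = 29.7 m/s. Fr₁ = V₁/√(g·y₁) = 8.61.
From the momentum equation for a rectangular channel, y₂/y₁ = ½[√(1 + 8Fr₁²) − 1] = ½[√594.7 − 1] = 11.7.
y₂ = 11.7 × 1.21 = 14.1 m.
E₁ = y₁ + V₁²/2g = 46.1 m. ΔE = (y₂ − y₁)³/(4y₁y₂) = 31.6 m. ΔE/E₁ = 31.6/46.1 = 0.686.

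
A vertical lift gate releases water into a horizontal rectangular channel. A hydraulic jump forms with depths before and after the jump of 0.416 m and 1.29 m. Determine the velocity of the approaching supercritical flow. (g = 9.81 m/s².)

For a rectangular channel the momentum equation gives q² = ½·g·y₁·y₂·(y₁ + y₂) = ½×9.81×0.416×1.29×1.71 = 4.49.
q = √4.49 = 2.12 m²/s.
V₁ = q/y₁ = 2.12/0.416 = 5.09 m/s.

V₁ = 5.09 m/s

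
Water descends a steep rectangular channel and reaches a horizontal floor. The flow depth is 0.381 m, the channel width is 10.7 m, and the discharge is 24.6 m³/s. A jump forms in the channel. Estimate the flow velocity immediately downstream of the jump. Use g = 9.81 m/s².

q = Q/b = 24.6/10.7 = 2.30 m²/s; V₁ = q/y₁ = 6.03 m/s. Fr₁ = V₁/√(g·y₁) = 3.12.
Conjugate-depth relation: y₂/y₁ = ½[√(1 + 8Fr₁²) − 1] = ½[√78.94 − 1] = 3.94.
y₂ = 3.94 × 0.381 = 1.50 m.
V₂ = q/y₂ = 2.30/1.50 = 1.53 m/s.

V₂ = 1.53 m/s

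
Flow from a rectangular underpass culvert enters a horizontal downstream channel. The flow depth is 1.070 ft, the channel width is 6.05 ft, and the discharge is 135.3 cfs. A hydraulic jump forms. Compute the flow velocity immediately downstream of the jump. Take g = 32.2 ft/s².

V₂ = 4.583 ft/s

q = Q/b = 135.3/6.05 = 22.36 ft²/s; V₁ = q/y₁ = 20.90 ft/s. Fr₁ = V₁/√(g·y₁) = 3.561.
By Bélanger, y₂/y₁ = ½[√(1 + 8Fr₁²) − 1] = ½[√102.43 − 1] = 4.560.
y₂ = 4.560 × 1.070 = 4.880 ft.
V₂ = q/y₂ = 22.36/4.880 = 4.583 ft/s.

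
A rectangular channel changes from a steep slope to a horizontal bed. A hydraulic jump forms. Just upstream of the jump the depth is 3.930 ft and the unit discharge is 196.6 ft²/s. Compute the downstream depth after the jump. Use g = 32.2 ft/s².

y₂ = 22.83 ft

V₁ = q/y₁ = 196.6/3.930 = 50.03 ft/s. Fr₁ = V₁/√(g·y₁) = 50.03/√(32.2×3.930) = 4.447.
Sequent-depth ratio: y₂/y₁ = ½[√(1 + 8Fr₁²) − 1] = ½[√159.21 − 1] = 5.809.
y₂ = 5.809 × 3.930 = 22.83 ft.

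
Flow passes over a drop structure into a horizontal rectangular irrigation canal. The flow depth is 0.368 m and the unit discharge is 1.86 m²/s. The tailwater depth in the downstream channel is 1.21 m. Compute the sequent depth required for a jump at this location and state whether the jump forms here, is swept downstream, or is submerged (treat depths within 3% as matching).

V₁ = q/y₁ = 1.86/0.368 = 5.05 m/s. Fr₁ = V₁/√(g·y₁) = 5.05/√(9.81×0.368) = 2.66.
Conjugate-depth relation: y₂/y₁ = ½[√(1 + 8Fr₁²) − 1] = ½[√57.61 − 1] = 3.30.
y₂ = 3.30 × 0.368 = 1.21 m.
Tailwater y_tw = 1.21 m: y_tw ≈ y₂, so the jump forms here.

y₂ = 1.21 m; the jump forms here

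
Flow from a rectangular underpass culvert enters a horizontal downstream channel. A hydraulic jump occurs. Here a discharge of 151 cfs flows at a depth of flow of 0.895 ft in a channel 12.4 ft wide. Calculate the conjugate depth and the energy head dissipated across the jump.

q = Q/b = 151/12.4 = 12.2 ft²/s; V₁ = q/y₁ = 13.6 ft/s. Fr₁ = V₁/√(g·y₁) = 2.53.
Conjugate-depth relation: y₂/y₁ = ½[√(1 + 8Fr₁²) − 1] = ½[√52.39 − 1] = 3.12.
y₂ = 3.12 × 0.895 = 2.79 ft.
V₂ = q/y₂ = 12.2/2.79 = 4.36 ft/s. E₁ = y₁ + V₁²/2g = 3.77 ft; E₂ = y₂ + V₂²/2g = 3.09 ft. ΔE = E₁ − E₂ = 0.683 ft.

y₂ = 2.79 ft; ΔE = 0.683 ft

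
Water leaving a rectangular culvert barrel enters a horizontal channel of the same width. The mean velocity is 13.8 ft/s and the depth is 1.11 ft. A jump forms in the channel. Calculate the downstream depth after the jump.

Fr₁ = V₁/√(g·y₁) = 13.8/√(32.2×1.11) = 2.31.
Conjugate-depth relation: y₂/y₁ = ½[√(1 + 8Fr₁²) − 1] = ½[√43.63 − 1] = 2.80.
y₂ = 2.80 × 1.11 = 3.11 ft.

y₂ = 3.11 ft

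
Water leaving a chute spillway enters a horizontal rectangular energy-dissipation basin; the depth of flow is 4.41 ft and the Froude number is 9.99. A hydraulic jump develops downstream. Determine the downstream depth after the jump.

y₂ = 60.1 ft

Fr₁ = 9.99 (given).
Bélanger equation: y₂/y₁ = ½[√(1 + 8Fr₁²) − 1] = ½[√799.4 − 1] = 13.6.
y₂ = 13.6 × 4.41 = 60.1 ft.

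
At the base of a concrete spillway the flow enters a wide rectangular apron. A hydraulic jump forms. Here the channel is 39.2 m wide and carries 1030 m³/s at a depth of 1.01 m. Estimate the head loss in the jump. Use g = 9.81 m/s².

q = Q/b = 1030/39.2 = 26.3 m²/s; V₁ = q/y₁ = 26.0 m/s. Fr₁ = V₁/√(g·y₁) = 8.26.
From the momentum equation for a rectangular channel, y₂/y₁ = ½[√(1 + 8Fr₁²) − 1] = ½[√547.5 − 1] = 11.2.
y₂ = 11.2 × 1.01 = 11.3 m.
V₂ = q/y₂ = 26.3/11.3 = 2.32 m/s. E₁ = y₁ + V₁²/2g = 35.5 m; E₂ = y₂ + V₂²/2g = 11.6 m. ΔE = E₁ − E₂ = 23.9 m.

ΔE = 23.9 m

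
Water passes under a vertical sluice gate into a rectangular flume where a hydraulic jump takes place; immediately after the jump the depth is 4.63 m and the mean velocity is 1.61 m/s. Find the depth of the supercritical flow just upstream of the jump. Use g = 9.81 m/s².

Fr₂ = V₂/√(g·y₂) = 1.61/√(9.81×4.63) = 0.239.
From the momentum equation (using Fr₂), y₁/y₂ = ½[√(1 + 8Fr₂²) − 1] = ½[√1.457 − 1] = 0.103.
y₁ = 0.103 × 4.63 = 0.479 m.

y₁ = 0.479 m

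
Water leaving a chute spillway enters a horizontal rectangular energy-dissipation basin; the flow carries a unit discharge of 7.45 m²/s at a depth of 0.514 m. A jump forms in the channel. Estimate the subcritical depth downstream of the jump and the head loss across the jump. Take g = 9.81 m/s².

y₂ = 4.44 m; ΔE = 6.64 m

V₁ = q/y₁ = 7.45/0.514 = 14.5 m/s. Fr₁ = V₁/√(g·y₁) = 14.5/√(9.81×0.514) = 6.45.
By Bélanger, y₂/y₁ = ½[√(1 + 8Fr₁²) − 1] = ½[√334.3 − 1] = 8.64.
y₂ = 8.64 × 0.514 = 4.44 m.
Head loss: ΔE = (y₂ − y₁)³/(4y₁y₂) = (4.44 − 0.514)³/(4×0.514×4.44) = 60.6/9.13 = 6.64 m.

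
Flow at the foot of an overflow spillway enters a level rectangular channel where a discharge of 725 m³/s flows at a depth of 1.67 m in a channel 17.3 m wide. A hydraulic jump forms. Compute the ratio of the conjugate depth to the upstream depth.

y₂/y₁ = 8.28

q = Q/b = 725/17.3 = 41.9 m²/s; V₁ = q/y₁ = 25.1 m/s. Fr₁ = V₁/√(g·y₁) = 6.20.
From the momentum equation for a rectangular channel, y₂/y₁ = ½[√(1 + 8Fr₁²) − 1] = ½[√308.5 − 1] = 8.28.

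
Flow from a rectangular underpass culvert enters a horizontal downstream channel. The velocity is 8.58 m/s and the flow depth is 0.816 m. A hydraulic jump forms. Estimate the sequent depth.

y₂ = 3.12 m

Fr₁ = V₁/√(g·y₁) = 8.58/√(9.81×0.816) = 3.03.
Sequent-depth ratio: y₂/y₁ = ½[√(1 + 8Fr₁²) − 1] = ½[√74.57 − 1] = 3.82.
y₂ = 3.82 × 0.816 = 3.12 m.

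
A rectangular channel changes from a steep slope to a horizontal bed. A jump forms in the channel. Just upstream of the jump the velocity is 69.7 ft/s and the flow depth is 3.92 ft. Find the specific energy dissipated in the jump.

Fr₁ = V₁/√(g·y₁) = 69.7/√(32.2×3.92) = 6.20.
From the momentum equation for a rectangular channel, y₂/y₁ = ½[√(1 + 8Fr₁²) − 1] = ½[√308.9 − 1] = 8.29.
y₂ = 8.29 × 3.92 = 32.5 ft.
Head loss: ΔE = (y₂ − y₁)³/(4y₁y₂) = (32.5 − 3.92)³/(4×3.92×32.5) = 23316/509 = 45.8 ft.

ΔE = 45.8 ft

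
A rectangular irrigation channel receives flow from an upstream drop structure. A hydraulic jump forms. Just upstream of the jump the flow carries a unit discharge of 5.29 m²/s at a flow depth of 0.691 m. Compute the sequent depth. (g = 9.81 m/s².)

y₂ = 2.55 m

V₁ = q/y₁ = 5.29/0.691 = 7.66 m/s. Fr₁ = V₁/√(g·y₁) = 7.66/√(9.81×0.691) = 2.94.
Sequent-depth ratio: y₂/y₁ = ½[√(1 + 8Fr₁²) − 1] = ½[√70.17 − 1] = 3.69.
y₂ = 3.69 × 0.691 = 2.55 m.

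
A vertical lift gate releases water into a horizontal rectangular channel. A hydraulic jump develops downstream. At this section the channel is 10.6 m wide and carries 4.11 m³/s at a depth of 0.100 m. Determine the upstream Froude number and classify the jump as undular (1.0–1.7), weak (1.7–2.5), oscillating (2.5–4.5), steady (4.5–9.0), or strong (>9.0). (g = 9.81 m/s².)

Fr₁ = 3.91; oscillating jump

q = Q/b = 4.11/10.6 = 0.388 m²/s; V₁ = q/y₁ = 3.88 m/s. Fr₁ = V₁/√(g·y₁) = 3.91.
Fr₁ = 3.91 lies in the oscillating range.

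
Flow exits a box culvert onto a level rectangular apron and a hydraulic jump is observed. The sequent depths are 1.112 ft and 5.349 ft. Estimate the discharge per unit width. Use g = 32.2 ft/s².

q = 24.87 ft²/s

For a rectangular channel the momentum equation gives q² = ½·g·y₁·y₂·(y₁ + y₂) = ½×32.2×1.112×5.349×6.461 = 618.7.
q = √618.7 = 24.87 ft²/s.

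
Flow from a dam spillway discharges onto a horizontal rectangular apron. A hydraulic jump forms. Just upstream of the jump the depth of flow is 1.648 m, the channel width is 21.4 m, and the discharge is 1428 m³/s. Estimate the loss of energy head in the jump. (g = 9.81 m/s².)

ΔE = 62.11 m

q = Q/b = 1428/21.4 = 66.73 m²/s; V₁ = q/y₁ = 40.49 m/s. Fr₁ = V₁/√(g·y₁) = 10.07.
Conjugate-depth relation: y₂/y₁ = ½[√(1 + 8Fr₁²) − 1] = ½[√812.29 − 1] = 13.75.
y₂ = 13.75 × 1.648 = 22.66 m.
Head loss: ΔE = (y₂ − y₁)³/(4y₁y₂) = (22.66 − 1.648)³/(4×1.648×22.66) = 9278/149.4 = 62.11 m.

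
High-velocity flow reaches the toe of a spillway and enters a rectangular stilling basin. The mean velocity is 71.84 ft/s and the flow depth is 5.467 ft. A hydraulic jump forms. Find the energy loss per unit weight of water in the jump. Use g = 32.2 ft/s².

Fr₁ = V₁/√(g·y₁) = 71.84/√(32.2×5.467) = 5.415.
From the momentum equation for a rectangular channel, y₂/y₁ = ½[√(1 + 8Fr₁²) − 1] = ½[√235.54 − 1] = 7.174.
y₂ = 7.174 × 5.467 = 39.22 ft.
q = V₁·y₁ = 71.84 × 5.467 = 392.7 ft²/s. V₂ = q/y₂ = 392.7/39.22 = 10.01 ft/s. E₁ = y₁ + V₁²/2g = 85.61 ft; E₂ = y₂ + V₂²/2g = 40.78 ft. ΔE = E₁ − E₂ = 44.83 ft.

ΔE = 44.83 ft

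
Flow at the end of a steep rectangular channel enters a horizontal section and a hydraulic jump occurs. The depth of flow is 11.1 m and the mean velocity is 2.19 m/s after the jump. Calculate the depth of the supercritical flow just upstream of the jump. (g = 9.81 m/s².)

Fr₂ = V₂/√(g·y₂) = 2.19/√(9.81×11.1) = 0.210.
Since the conjugate-depth ratio holds either way, y₁/y₂ = ½[√(1 + 8Fr₂²) − 1] = ½[√1.352 − 1] = 0.0815.
y₁ = 0.0815 × 11.1 = 0.904 m.

y₁ = 0.904 m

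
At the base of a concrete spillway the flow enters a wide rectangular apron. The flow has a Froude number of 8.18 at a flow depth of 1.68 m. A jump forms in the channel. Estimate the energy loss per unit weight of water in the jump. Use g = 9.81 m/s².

Fr₁ = 8.18 (given).
Bélanger equation: y₂/y₁ = ½[√(1 + 8Fr₁²) − 1] = ½[√536.3 − 1] = 11.1.
y₂ = 11.1 × 1.68 = 18.6 m.
Head loss: ΔE = (y₂ − y₁)³/(4y₁y₂) = (18.6 − 1.68)³/(4×1.68×18.6) = 4855/125 = 38.8 m.

ΔE = 38.8 m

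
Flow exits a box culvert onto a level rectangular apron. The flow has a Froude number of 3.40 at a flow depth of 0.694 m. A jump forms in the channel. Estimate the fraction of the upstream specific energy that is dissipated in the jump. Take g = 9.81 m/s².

ΔE/E₁ = 0.315 (31.5%)

Fr₁ = 3.40 (given).
Bélanger equation: y₂/y₁ = ½[√(1 + 8Fr₁²) − 1] = ½[√93.48 − 1] = 4.33.
y₂ = 4.33 × 0.694 = 3.01 m.
E₁ = y₁(1 + Fr₁²/2) = 0.694×(1 + 3.40²/2) = 4.71 m. ΔE = (y₂ − y₁)³/(4y₁y₂) = 1.48 m. ΔE/E₁ = 1.48/4.71 = 0.315.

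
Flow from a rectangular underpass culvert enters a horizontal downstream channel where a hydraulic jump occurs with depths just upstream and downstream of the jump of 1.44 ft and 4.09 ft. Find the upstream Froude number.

For a rectangular channel the momentum equation gives q² = ½·g·y₁·y₂·(y₁ + y₂) = ½×32.2×1.44×4.09×5.53 = 524.
q = √524 = 22.9 ft²/s.
V₁ = q/y₁ = 15.9 ft/s; Fr₁ = V₁/√(g·y₁) = 2.34.

Fr₁ = 2.34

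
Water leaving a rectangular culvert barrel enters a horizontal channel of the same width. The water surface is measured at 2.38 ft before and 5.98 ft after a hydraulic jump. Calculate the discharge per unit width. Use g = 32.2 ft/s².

q = 43.8 ft²/s

For a rectangular channel the momentum equation gives q² = ½·g·y₁·y₂·(y₁ + y₂) = ½×32.2×2.38×5.98×8.36 = 1916.
q = √1916 = 43.8 ft²/s.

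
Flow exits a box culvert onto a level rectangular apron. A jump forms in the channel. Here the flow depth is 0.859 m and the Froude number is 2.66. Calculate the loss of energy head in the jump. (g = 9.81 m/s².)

ΔE = 0.788 m

Fr₁ = 2.66 (given).
From the momentum equation for a rectangular channel, y₂/y₁ = ½[√(1 + 8Fr₁²) − 1] = ½[√57.60 − 1] = 3.29.
y₂ = 3.29 × 0.859 = 2.83 m.
V₁ = Fr₁·√(g·y₁) = 2.66×√(9.81×0.859) = 7.72 m/s; q = V₁·y₁ = 6.63 m²/s. V₂ = q/y₂ = 6.63/2.83 = 2.34 m/s. E₁ = y₁ + V₁²/2g = 3.90 m; E₂ = y₂ + V₂²/2g = 3.11 m. ΔE = E₁ − E₂ = 0.788 m.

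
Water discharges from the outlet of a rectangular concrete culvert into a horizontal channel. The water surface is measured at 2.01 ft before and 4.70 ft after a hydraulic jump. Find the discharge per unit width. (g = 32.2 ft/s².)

For a rectangular channel the momentum equation gives q² = ½·g·y₁·y₂·(y₁ + y₂) = ½×32.2×2.01×4.70×6.71 = 1021.
q = √1021 = 31.9 ft²/s.

q = 31.9 ft²/s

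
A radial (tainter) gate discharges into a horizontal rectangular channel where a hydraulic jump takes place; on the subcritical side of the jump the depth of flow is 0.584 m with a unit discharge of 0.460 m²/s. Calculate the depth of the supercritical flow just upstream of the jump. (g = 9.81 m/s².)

V₂ = q/y₂ = 0.460/0.584 = 0.788 m/s; Fr₂ = V₂/√(g·y₂) = 0.329.
Since the conjugate-depth ratio holds either way, y₁/y₂ = ½[√(1 + 8Fr₂²) − 1] = ½[√1.866 − 1] = 0.183.
y₁ = 0.183 × 0.584 = 0.107 m.

y₁ = 0.107 m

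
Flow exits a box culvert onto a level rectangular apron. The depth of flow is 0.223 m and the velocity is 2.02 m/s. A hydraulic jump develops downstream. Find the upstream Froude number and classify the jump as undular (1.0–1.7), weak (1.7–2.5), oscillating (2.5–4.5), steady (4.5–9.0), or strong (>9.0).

Fr₁ = V₁/√(g·y₁) = 2.02/√(9.81×0.223) = 1.37.
Fr₁ = 1.37 lies in the undular range.

Fr₁ = 1.37; undular jump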